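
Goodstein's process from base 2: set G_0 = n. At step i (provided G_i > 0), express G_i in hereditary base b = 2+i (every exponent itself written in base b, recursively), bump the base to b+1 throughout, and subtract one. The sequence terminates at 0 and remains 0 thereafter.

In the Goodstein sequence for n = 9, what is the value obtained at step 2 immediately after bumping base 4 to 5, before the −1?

9843

(0) 9|_2 = 2^(2 + 1) + 1 ↦ 3^(3 + 1) + 1|_3 = 82 ⇒ 81
(1) 81|_3 = 3^(3 + 1) ↦ 4^(4 + 1)|_4 = 1024 ⇒ 1023
(2) 1023|_4 = 3·4^4 + 3·4^3 + 3·4^2 + 3·4 + 3 ↦ 3·5^5 + 3·5^3 + 3·5^2 + 3·5 + 3|_5 = 9843 ⇒ 9842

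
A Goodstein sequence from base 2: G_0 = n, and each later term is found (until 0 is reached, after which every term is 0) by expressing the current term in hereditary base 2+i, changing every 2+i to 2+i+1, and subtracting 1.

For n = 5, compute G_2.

255

step 0: 5 = 2^2 + 1; sub 3 for 2: 3^3 + 1; = 28; G_1 = 28−1 = 27
step 1: 27 = 3^3; sub 4 for 3: 4^4; = 256; G_2 = 256−1 = 255
step 2: 255 = 3·4^3 + 3·4^2 + 3·4 + 3; sub 5 for 4: 3·5^3 + 3·5^2 + 3·5 + 3; = 468; G_3 = 468−1 = 467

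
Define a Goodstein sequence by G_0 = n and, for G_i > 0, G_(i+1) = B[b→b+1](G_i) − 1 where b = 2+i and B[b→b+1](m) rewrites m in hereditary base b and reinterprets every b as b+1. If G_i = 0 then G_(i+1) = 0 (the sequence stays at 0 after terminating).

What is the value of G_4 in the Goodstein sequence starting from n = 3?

1

(0) 3|_2 = 2 + 1 ↦ 3 + 1|_3 = 4 ⇒ 3
(1) 3|_3 = 3 ↦ 4|_4 = 4 ⇒ 3
(2) 3|_4 = 3 ↦ 3|_5 = 3 ⇒ 2
(3) 2|_5 = 2 ↦ 2|_6 = 2 ⇒ 1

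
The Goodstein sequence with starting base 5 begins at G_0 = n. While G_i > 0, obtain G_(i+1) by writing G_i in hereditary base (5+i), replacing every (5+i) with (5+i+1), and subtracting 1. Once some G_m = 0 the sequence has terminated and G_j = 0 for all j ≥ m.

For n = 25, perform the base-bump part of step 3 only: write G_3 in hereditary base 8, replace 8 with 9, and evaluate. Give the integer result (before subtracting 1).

48

(0) 25|_5 = 5^2 ↦ 6^2|_6 = 36 ⇒ 35
(1) 35|_6 = 5·6 + 5 ↦ 5·7 + 5|_7 = 40 ⇒ 39
(2) 39|_7 = 5·7 + 4 ↦ 5·8 + 4|_8 = 44 ⇒ 43
(3) 43|_8 = 5·8 + 3 ↦ 5·9 + 3|_9 = 48 ⇒ 47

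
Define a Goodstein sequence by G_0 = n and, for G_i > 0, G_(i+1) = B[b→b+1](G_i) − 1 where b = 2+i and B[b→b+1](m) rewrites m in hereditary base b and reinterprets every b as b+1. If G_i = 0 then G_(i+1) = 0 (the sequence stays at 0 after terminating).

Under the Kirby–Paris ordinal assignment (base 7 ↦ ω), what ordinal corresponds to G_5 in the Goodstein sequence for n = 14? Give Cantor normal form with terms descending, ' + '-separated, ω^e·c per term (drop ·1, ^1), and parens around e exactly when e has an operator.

ω^(ω + 1) + ω^5·5 + ω^4·5 + ω^3·5 + ω^2·5 + ω·5 + 4

base 2: 14 = 2^(2 + 1) + 2^2 + 2; at 3: 3^(3 + 1) + 3^3 + 3 = 111; next = 110
base 3: 110 = 3^(3 + 1) + 3^3 + 2; at 4: 4^(4 + 1) + 4^4 + 2 = 1282; next = 1281
base 4: 1281 = 4^(4 + 1) + 4^4 + 1; at 5: 5^(5 + 1) + 5^5 + 1 = 18751; next = 18750
base 5: 18750 = 5^(5 + 1) + 5^5; at 6: 6^(6 + 1) + 6^6 = 326592; next = 326591
base 6: 326591 = 6^(6 + 1) + 5·6^5 + 5·6^4 + 5·6^3 + 5·6^2 + 5·6 + 5; at 7: 7^(7 + 1) + 5·7^5 + 5·7^4 + 5·7^3 + 5·7^2 + 5·7 + 5 = 5862841; next = 5862840
base 7: 5862840 = 7^(7 + 1) + 5·7^5 + 5·7^4 + 5·7^3 + 5·7^2 + 5·7 + 4; at 8: 8^(8 + 1) + 5·8^5 + 5·8^4 + 5·8^3 + 5·8^2 + 5·8 + 4 = 134404972; next = 134404971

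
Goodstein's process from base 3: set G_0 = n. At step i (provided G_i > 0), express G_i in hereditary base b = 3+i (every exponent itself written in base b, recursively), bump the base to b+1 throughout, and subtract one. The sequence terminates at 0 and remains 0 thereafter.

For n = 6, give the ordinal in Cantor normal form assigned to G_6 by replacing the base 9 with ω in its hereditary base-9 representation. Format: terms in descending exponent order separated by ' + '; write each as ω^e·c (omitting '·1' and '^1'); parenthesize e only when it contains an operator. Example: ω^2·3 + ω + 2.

6

i=0: 6 = 2·3 (b=3); 3→4: 2·4 = 8; 8−1 = 7
i=1: 7 = 4 + 3 (b=4); 4→5: 5 + 3 = 8; 8−1 = 7
i=2: 7 = 5 + 2 (b=5); 5→6: 6 + 2 = 8; 8−1 = 7
i=3: 7 = 6 + 1 (b=6); 6→7: 7 + 1 = 8; 8−1 = 7
i=4: 7 = 7 (b=7); 7→8: 8 = 8; 8−1 = 7
i=5: 7 = 7 (b=8); 8→9: 7 = 7; 7−1 = 6
i=6: 6 = 6 (b=9); 9→10: 6 = 6; 6−1 = 5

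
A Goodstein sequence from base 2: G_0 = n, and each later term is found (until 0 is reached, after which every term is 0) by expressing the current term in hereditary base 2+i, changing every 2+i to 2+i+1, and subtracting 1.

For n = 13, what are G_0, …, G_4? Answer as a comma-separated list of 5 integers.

13, 108, 1279, 16092, 280711

base 2: 13 = 2^(2 + 1) + 2^2 + 1; at 3: 3^(3 + 1) + 3^3 + 1 = 109; next = 108
base 3: 108 = 3^(3 + 1) + 3^3; at 4: 4^(4 + 1) + 4^4 = 1280; next = 1279
base 4: 1279 = 4^(4 + 1) + 3·4^3 + 3·4^2 + 3·4 + 3; at 5: 5^(5 + 1) + 3·5^3 + 3·5^2 + 3·5 + 3 = 16093; next = 16092
base 5: 16092 = 5^(5 + 1) + 3·5^3 + 3·5^2 + 3·5 + 2; at 6: 6^(6 + 1) + 3·6^3 + 3·6^2 + 3·6 + 2 = 280712; next = 280711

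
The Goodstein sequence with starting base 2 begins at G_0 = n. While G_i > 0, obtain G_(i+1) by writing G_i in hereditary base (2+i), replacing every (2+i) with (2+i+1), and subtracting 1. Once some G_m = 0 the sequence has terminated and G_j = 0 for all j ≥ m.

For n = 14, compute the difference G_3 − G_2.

G_0=14  [base 2] 2^(2 + 1) + 2^2 + 2  →[2↦3]→  3^(3 + 1) + 3^3 + 3 = 111  −1 ⇒ G_1=110
G_1=110  [base 3] 3^(3 + 1) + 3^3 + 2  →[3↦4]→  4^(4 + 1) + 4^4 + 2 = 1282  −1 ⇒ G_2=1281
G_2=1281  [base 4] 4^(4 + 1) + 4^4 + 1  →[4↦5]→  5^(5 + 1) + 5^5 + 1 = 18751  −1 ⇒ G_3=18750

17469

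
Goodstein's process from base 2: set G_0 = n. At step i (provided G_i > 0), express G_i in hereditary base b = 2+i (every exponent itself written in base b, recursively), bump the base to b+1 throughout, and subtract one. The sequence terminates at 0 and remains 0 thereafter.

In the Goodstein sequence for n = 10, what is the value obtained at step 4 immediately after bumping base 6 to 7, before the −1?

10 —HB2→ 2^(2 + 1) + 2 —bump→ 3^(3 + 1) + 3 = 84 —(−1)→ 83
83 —HB3→ 3^(3 + 1) + 2 —bump→ 4^(4 + 1) + 2 = 1026 —(−1)→ 1025
1025 —HB4→ 4^(4 + 1) + 1 —bump→ 5^(5 + 1) + 1 = 15626 —(−1)→ 15625
15625 —HB5→ 5^(5 + 1) —bump→ 6^(6 + 1) = 279936 —(−1)→ 279935
279935 —HB6→ 5·6^6 + 5·6^5 + 5·6^4 + 5·6^3 + 5·6^2 + 5·6 + 5 —bump→ 5·7^7 + 5·7^5 + 5·7^4 + 5·7^3 + 5·7^2 + 5·7 + 5 = 4215755 —(−1)→ 4215754

4215755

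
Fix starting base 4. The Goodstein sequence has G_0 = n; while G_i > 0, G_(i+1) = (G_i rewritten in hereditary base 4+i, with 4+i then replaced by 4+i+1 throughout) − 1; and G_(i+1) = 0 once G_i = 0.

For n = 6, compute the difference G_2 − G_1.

[0] 6 ≡ 4 + 2 (base 4). Lift 5: 7. −1: 6.
[1] 6 ≡ 5 + 1 (base 5). Lift 6: 7. −1: 6.

0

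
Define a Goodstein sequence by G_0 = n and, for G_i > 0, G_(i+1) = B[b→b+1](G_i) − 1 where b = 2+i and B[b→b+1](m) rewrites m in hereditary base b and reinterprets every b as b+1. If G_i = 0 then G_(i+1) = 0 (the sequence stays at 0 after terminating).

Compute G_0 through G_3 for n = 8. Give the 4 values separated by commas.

G_0=8  [base 2] 2^(2 + 1)  →[2↦3]→  3^(3 + 1) = 81  −1 ⇒ G_1=80
G_1=80  [base 3] 2·3^3 + 2·3^2 + 2·3 + 2  →[3↦4]→  2·4^4 + 2·4^2 + 2·4 + 2 = 554  −1 ⇒ G_2=553
G_2=553  [base 4] 2·4^4 + 2·4^2 + 2·4 + 1  →[4↦5]→  2·5^5 + 2·5^2 + 2·5 + 1 = 6311  −1 ⇒ G_3=6310

8, 80, 553, 6310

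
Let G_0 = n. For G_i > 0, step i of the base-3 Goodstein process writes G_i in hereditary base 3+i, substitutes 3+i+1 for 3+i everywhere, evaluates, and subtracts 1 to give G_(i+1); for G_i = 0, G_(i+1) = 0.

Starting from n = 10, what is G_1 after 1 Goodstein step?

10 —HB3→ 3^2 + 1 —bump→ 4^2 + 1 = 17 —(−1)→ 16
16 —HB4→ 4^2 —bump→ 5^2 = 25 —(−1)→ 24

16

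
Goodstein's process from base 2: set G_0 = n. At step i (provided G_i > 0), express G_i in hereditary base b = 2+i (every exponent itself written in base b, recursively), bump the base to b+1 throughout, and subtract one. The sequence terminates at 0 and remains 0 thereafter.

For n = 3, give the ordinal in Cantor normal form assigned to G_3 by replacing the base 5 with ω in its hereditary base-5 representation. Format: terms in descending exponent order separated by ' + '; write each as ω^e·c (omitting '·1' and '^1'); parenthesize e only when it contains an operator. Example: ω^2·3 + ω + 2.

G_0=3  [base 2] 2 + 1  →[2↦3]→  3 + 1 = 4  −1 ⇒ G_1=3
G_1=3  [base 3] 3  →[3↦4]→  4 = 4  −1 ⇒ G_2=3
G_2=3  [base 4] 3  →[4↦5]→  3 = 3  −1 ⇒ G_3=2
G_3=2  [base 5] 2  →[5↦6]→  2 = 2  −1 ⇒ G_4=1

2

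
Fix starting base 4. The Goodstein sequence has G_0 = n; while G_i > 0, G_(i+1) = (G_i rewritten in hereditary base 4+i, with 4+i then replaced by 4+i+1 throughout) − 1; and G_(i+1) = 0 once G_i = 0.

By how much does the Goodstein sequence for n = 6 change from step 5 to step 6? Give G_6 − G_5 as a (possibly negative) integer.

-1

i=0: 6 = 4 + 2 (b=4); 4→5: 5 + 2 = 7; 7−1 = 6
i=1: 6 = 5 + 1 (b=5); 5→6: 6 + 1 = 7; 7−1 = 6
i=2: 6 = 6 (b=6); 6→7: 7 = 7; 7−1 = 6
i=3: 6 = 6 (b=7); 7→8: 6 = 6; 6−1 = 5
i=4: 5 = 5 (b=8); 8→9: 5 = 5; 5−1 = 4
i=5: 4 = 4 (b=9); 9→10: 4 = 4; 4−1 = 3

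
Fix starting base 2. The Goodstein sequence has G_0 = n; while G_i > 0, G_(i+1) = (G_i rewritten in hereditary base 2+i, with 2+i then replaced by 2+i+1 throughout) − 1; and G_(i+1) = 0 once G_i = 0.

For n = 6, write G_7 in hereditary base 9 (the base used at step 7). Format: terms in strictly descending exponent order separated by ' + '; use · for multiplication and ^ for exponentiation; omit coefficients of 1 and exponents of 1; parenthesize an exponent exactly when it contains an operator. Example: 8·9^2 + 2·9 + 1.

5·9^5 + 5·9^4 + 5·9^3 + 5·9^2 + 5·9 + 2

step 0: 6 = 2^2 + 2; sub 3 for 2: 3^3 + 3; = 30; G_1 = 30−1 = 29
step 1: 29 = 3^3 + 2; sub 4 for 3: 4^4 + 2; = 258; G_2 = 258−1 = 257
step 2: 257 = 4^4 + 1; sub 5 for 4: 5^5 + 1; = 3126; G_3 = 3126−1 = 3125
step 3: 3125 = 5^5; sub 6 for 5: 6^6; = 46656; G_4 = 46656−1 = 46655
step 4: 46655 = 5·6^5 + 5·6^4 + 5·6^3 + 5·6^2 + 5·6 + 5; sub 7 for 6: 5·7^5 + 5·7^4 + 5·7^3 + 5·7^2 + 5·7 + 5; = 98040; G_5 = 98040−1 = 98039
step 5: 98039 = 5·7^5 + 5·7^4 + 5·7^3 + 5·7^2 + 5·7 + 4; sub 8 for 7: 5·8^5 + 5·8^4 + 5·8^3 + 5·8^2 + 5·8 + 4; = 187244; G_6 = 187244−1 = 187243
step 6: 187243 = 5·8^5 + 5·8^4 + 5·8^3 + 5·8^2 + 5·8 + 3; sub 9 for 8: 5·9^5 + 5·9^4 + 5·9^3 + 5·9^2 + 5·9 + 3; = 332148; G_7 = 332148−1 = 332147
step 7: 332147 = 5·9^5 + 5·9^4 + 5·9^3 + 5·9^2 + 5·9 + 2; sub 10 for 9: 5·10^5 + 5·10^4 + 5·10^3 + 5·10^2 + 5·10 + 2; = 555552; G_8 = 555552−1 = 555551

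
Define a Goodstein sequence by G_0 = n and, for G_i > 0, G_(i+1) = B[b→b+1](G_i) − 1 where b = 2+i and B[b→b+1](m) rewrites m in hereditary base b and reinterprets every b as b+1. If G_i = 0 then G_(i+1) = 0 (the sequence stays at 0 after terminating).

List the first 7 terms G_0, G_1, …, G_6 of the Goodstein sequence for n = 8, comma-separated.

8, 80, 553, 6310, 93395, 1647195, 33554571

i=0: 8 = 2^(2 + 1) (b=2); 2→3: 3^(3 + 1) = 81; 81−1 = 80
i=1: 80 = 2·3^3 + 2·3^2 + 2·3 + 2 (b=3); 3→4: 2·4^4 + 2·4^2 + 2·4 + 2 = 554; 554−1 = 553
i=2: 553 = 2·4^4 + 2·4^2 + 2·4 + 1 (b=4); 4→5: 2·5^5 + 2·5^2 + 2·5 + 1 = 6311; 6311−1 = 6310
i=3: 6310 = 2·5^5 + 2·5^2 + 2·5 (b=5); 5→6: 2·6^6 + 2·6^2 + 2·6 = 93396; 93396−1 = 93395
i=4: 93395 = 2·6^6 + 2·6^2 + 6 + 5 (b=6); 6→7: 2·7^7 + 2·7^2 + 7 + 5 = 1647196; 1647196−1 = 1647195
i=5: 1647195 = 2·7^7 + 2·7^2 + 7 + 4 (b=7); 7→8: 2·8^8 + 2·8^2 + 8 + 4 = 33554572; 33554572−1 = 33554571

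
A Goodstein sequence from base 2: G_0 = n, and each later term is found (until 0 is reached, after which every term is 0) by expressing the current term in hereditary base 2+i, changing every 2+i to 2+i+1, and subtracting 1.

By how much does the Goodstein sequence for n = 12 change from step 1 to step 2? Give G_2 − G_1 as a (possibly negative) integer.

958

base 2: 12 = 2^(2 + 1) + 2^2; at 3: 3^(3 + 1) + 3^3 = 108; next = 107
base 3: 107 = 3^(3 + 1) + 2·3^2 + 2·3 + 2; at 4: 4^(4 + 1) + 2·4^2 + 2·4 + 2 = 1066; next = 1065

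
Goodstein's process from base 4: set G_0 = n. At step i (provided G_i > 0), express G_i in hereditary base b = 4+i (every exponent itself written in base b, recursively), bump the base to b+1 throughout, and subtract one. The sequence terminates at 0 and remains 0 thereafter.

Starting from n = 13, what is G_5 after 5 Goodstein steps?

20

base 4: 13 = 3·4 + 1; at 5: 3·5 + 1 = 16; next = 15
base 5: 15 = 3·5; at 6: 3·6 = 18; next = 17
base 6: 17 = 2·6 + 5; at 7: 2·7 + 5 = 19; next = 18
base 7: 18 = 2·7 + 4; at 8: 2·8 + 4 = 20; next = 19
base 8: 19 = 2·8 + 3; at 9: 2·9 + 3 = 21; next = 20
base 9: 20 = 2·9 + 2; at 10: 2·10 + 2 = 22; next = 21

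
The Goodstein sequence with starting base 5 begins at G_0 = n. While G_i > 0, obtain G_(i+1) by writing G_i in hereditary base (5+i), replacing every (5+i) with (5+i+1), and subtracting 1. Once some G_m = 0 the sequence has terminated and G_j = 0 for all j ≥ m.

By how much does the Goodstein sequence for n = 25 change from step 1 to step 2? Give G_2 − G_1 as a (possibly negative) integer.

G_0=25  [base 5] 5^2  →[5↦6]→  6^2 = 36  −1 ⇒ G_1=35
G_1=35  [base 6] 5·6 + 5  →[6↦7]→  5·7 + 5 = 40  −1 ⇒ G_2=39

4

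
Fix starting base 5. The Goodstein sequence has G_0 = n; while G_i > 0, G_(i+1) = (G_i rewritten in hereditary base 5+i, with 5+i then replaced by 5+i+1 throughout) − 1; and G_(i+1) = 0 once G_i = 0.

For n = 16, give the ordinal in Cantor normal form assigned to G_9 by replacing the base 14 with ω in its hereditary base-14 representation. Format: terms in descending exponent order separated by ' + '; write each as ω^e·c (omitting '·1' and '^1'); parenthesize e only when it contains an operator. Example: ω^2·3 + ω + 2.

[0] 16 ≡ 3·5 + 1 (base 5). Lift 6: 19. −1: 18.
[1] 18 ≡ 3·6 (base 6). Lift 7: 21. −1: 20.
[2] 20 ≡ 2·7 + 6 (base 7). Lift 8: 22. −1: 21.
[3] 21 ≡ 2·8 + 5 (base 8). Lift 9: 23. −1: 22.
[4] 22 ≡ 2·9 + 4 (base 9). Lift 10: 24. −1: 23.
[5] 23 ≡ 2·10 + 3 (base 10). Lift 11: 25. −1: 24.
[6] 24 ≡ 2·11 + 2 (base 11). Lift 12: 26. −1: 25.
[7] 25 ≡ 2·12 + 1 (base 12). Lift 13: 27. −1: 26.
[8] 26 ≡ 2·13 (base 13). Lift 14: 28. −1: 27.

ω + 13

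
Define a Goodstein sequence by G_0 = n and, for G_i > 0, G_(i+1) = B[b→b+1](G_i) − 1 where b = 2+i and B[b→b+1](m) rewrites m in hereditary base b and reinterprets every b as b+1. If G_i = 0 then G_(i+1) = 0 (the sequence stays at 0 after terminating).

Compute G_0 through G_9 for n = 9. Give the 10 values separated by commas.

G_0 = 9. HB_2(9) = 2^(2 + 1) + 1. Bump = 82. G_1 = 81.
G_1 = 81. HB_3(81) = 3^(3 + 1). Bump = 1024. G_2 = 1023.
G_2 = 1023. HB_4(1023) = 3·4^4 + 3·4^3 + 3·4^2 + 3·4 + 3. Bump = 9843. G_3 = 9842.
G_3 = 9842. HB_5(9842) = 3·5^5 + 3·5^3 + 3·5^2 + 3·5 + 2. Bump = 140744. G_4 = 140743.
G_4 = 140743. HB_6(140743) = 3·6^6 + 3·6^3 + 3·6^2 + 3·6 + 1. Bump = 2471827. G_5 = 2471826.
G_5 = 2471826. HB_7(2471826) = 3·7^7 + 3·7^3 + 3·7^2 + 3·7. Bump = 50333400. G_6 = 50333399.
G_6 = 50333399. HB_8(50333399) = 3·8^8 + 3·8^3 + 3·8^2 + 2·8 + 7. Bump = 1162263922. G_7 = 1162263921.
G_7 = 1162263921. HB_9(1162263921) = 3·9^9 + 3·9^3 + 3·9^2 + 2·9 + 6. Bump = 30000003326. G_8 = 30000003325.
G_8 = 30000003325. HB_10(30000003325) = 3·10^10 + 3·10^3 + 3·10^2 + 2·10 + 5. Bump = 855935016216. G_9 = 855935016215.

9, 81, 1023, 9842, 140743, 2471826, 50333399, 1162263921, 30000003325, 855935016215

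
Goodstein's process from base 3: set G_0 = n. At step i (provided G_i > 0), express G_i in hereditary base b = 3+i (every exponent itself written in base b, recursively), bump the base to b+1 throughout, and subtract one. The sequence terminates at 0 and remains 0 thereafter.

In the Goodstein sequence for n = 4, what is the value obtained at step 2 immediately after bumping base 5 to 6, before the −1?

step 0: 4 = 3 + 1; sub 4 for 3: 4 + 1; = 5; G_1 = 5−1 = 4
step 1: 4 = 4; sub 5 for 4: 5; = 5; G_2 = 5−1 = 4
step 2: 4 = 4; sub 6 for 5: 4; = 4; G_3 = 4−1 = 3

4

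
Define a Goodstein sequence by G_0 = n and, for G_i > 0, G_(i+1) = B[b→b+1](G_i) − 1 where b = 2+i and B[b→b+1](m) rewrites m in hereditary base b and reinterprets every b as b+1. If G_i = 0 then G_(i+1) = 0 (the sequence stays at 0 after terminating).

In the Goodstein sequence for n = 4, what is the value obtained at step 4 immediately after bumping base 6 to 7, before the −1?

4 —HB2→ 2^2 —bump→ 3^3 = 27 —(−1)→ 26
26 —HB3→ 2·3^2 + 2·3 + 2 —bump→ 2·4^2 + 2·4 + 2 = 42 —(−1)→ 41
41 —HB4→ 2·4^2 + 2·4 + 1 —bump→ 2·5^2 + 2·5 + 1 = 61 —(−1)→ 60
60 —HB5→ 2·5^2 + 2·5 —bump→ 2·6^2 + 2·6 = 84 —(−1)→ 83
83 —HB6→ 2·6^2 + 6 + 5 —bump→ 2·7^2 + 7 + 5 = 110 —(−1)→ 109

110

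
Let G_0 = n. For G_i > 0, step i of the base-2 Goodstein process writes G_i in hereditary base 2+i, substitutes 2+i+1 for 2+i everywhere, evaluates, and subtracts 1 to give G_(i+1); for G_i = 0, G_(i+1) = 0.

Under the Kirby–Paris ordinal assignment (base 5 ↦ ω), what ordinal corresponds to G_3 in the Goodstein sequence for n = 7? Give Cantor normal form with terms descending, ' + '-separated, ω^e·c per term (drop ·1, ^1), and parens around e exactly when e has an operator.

base 2: 7 = 2^2 + 2 + 1; at 3: 3^3 + 3 + 1 = 31; next = 30
base 3: 30 = 3^3 + 3; at 4: 4^4 + 4 = 260; next = 259
base 4: 259 = 4^4 + 3; at 5: 5^5 + 3 = 3128; next = 3127
base 5: 3127 = 5^5 + 2; at 6: 6^6 + 2 = 46658; next = 46657

ω^ω + 2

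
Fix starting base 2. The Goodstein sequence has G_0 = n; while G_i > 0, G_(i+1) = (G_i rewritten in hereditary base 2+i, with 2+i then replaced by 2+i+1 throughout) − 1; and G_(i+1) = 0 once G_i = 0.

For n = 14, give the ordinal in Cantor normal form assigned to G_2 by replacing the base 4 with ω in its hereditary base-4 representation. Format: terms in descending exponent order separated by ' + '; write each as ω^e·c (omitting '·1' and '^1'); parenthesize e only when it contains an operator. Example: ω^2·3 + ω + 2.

G_0 = 14. HB_2(14) = 2^(2 + 1) + 2^2 + 2. Bump = 111. G_1 = 110.
G_1 = 110. HB_3(110) = 3^(3 + 1) + 3^3 + 2. Bump = 1282. G_2 = 1281.

ω^(ω + 1) + ω^ω + 1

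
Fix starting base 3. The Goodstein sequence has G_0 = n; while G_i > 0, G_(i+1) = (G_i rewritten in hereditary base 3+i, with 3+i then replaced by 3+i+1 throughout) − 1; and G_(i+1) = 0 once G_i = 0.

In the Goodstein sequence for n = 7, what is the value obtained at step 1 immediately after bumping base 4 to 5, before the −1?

10

G_0 = 7. HB_3(7) = 2·3 + 1. Bump = 9. G_1 = 8.
G_1 = 8. HB_4(8) = 2·4. Bump = 10. G_2 = 9.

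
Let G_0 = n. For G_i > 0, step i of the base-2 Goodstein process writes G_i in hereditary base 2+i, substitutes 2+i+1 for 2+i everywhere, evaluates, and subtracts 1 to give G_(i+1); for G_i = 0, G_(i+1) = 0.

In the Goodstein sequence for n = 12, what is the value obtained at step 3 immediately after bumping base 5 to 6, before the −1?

(0) 12|_2 = 2^(2 + 1) + 2^2 ↦ 3^(3 + 1) + 3^3|_3 = 108 ⇒ 107
(1) 107|_3 = 3^(3 + 1) + 2·3^2 + 2·3 + 2 ↦ 4^(4 + 1) + 2·4^2 + 2·4 + 2|_4 = 1066 ⇒ 1065
(2) 1065|_4 = 4^(4 + 1) + 2·4^2 + 2·4 + 1 ↦ 5^(5 + 1) + 2·5^2 + 2·5 + 1|_5 = 15686 ⇒ 15685
(3) 15685|_5 = 5^(5 + 1) + 2·5^2 + 2·5 ↦ 6^(6 + 1) + 2·6^2 + 2·6|_6 = 280020 ⇒ 280019

280020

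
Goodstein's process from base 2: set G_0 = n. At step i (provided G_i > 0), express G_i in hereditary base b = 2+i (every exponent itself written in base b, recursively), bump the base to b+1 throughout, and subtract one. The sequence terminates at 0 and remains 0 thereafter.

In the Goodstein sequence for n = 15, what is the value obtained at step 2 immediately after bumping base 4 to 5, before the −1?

[0] 15 ≡ 2^(2 + 1) + 2^2 + 2 + 1 (base 2). Lift 3: 112. −1: 111.
[1] 111 ≡ 3^(3 + 1) + 3^3 + 3 (base 3). Lift 4: 1284. −1: 1283.

18753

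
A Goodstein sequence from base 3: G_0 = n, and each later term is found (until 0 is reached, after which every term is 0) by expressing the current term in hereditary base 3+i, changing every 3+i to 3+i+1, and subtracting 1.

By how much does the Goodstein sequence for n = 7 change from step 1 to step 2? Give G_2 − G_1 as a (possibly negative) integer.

i=0: 7 = 2·3 + 1 (b=3); 3→4: 2·4 + 1 = 9; 9−1 = 8
i=1: 8 = 2·4 (b=4); 4→5: 2·5 = 10; 10−1 = 9

1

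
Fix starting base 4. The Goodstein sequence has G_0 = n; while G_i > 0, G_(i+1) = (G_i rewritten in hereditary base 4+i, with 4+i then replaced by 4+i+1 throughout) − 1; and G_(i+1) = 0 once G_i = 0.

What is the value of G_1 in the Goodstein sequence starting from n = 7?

7

G_0=7  [base 4] 4 + 3  →[4↦5]→  5 + 3 = 8  −1 ⇒ G_1=7
G_1=7  [base 5] 5 + 2  →[5↦6]→  6 + 2 = 8  −1 ⇒ G_2=7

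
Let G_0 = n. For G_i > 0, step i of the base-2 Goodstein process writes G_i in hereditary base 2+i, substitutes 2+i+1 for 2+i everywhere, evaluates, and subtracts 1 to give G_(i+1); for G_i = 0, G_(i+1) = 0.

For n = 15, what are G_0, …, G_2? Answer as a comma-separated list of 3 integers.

i=0: 15 = 2^(2 + 1) + 2^2 + 2 + 1 (b=2); 2→3: 3^(3 + 1) + 3^3 + 3 + 1 = 112; 112−1 = 111
i=1: 111 = 3^(3 + 1) + 3^3 + 3 (b=3); 3→4: 4^(4 + 1) + 4^4 + 4 = 1284; 1284−1 = 1283

15, 111, 1283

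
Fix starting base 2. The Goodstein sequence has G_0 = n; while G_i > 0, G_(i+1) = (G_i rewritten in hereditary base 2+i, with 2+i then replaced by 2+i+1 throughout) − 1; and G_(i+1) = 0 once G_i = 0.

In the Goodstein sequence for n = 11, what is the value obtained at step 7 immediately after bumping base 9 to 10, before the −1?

step 0: 11 = 2^(2 + 1) + 2 + 1; sub 3 for 2: 3^(3 + 1) + 3 + 1; = 85; G_1 = 85−1 = 84
step 1: 84 = 3^(3 + 1) + 3; sub 4 for 3: 4^(4 + 1) + 4; = 1028; G_2 = 1028−1 = 1027
step 2: 1027 = 4^(4 + 1) + 3; sub 5 for 4: 5^(5 + 1) + 3; = 15628; G_3 = 15628−1 = 15627
step 3: 15627 = 5^(5 + 1) + 2; sub 6 for 5: 6^(6 + 1) + 2; = 279938; G_4 = 279938−1 = 279937
step 4: 279937 = 6^(6 + 1) + 1; sub 7 for 6: 7^(7 + 1) + 1; = 5764802; G_5 = 5764802−1 = 5764801
step 5: 5764801 = 7^(7 + 1); sub 8 for 7: 8^(8 + 1); = 134217728; G_6 = 134217728−1 = 134217727
step 6: 134217727 = 7·8^8 + 7·8^7 + 7·8^6 + 7·8^5 + 7·8^4 + 7·8^3 + 7·8^2 + 7·8 + 7; sub 9 for 8: 7·9^9 + 7·9^7 + 7·9^6 + 7·9^5 + 7·9^4 + 7·9^3 + 7·9^2 + 7·9 + 7; = 2749609303; G_7 = 2749609303−1 = 2749609302

70077777776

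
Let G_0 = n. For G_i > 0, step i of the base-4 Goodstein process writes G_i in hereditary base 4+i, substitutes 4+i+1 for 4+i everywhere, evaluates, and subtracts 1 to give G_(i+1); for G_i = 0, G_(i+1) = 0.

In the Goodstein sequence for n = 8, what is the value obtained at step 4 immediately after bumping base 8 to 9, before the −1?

10

i=0: 8 = 2·4 (b=4); 4→5: 2·5 = 10; 10−1 = 9
i=1: 9 = 5 + 4 (b=5); 5→6: 6 + 4 = 10; 10−1 = 9
i=2: 9 = 6 + 3 (b=6); 6→7: 7 + 3 = 10; 10−1 = 9
i=3: 9 = 7 + 2 (b=7); 7→8: 8 + 2 = 10; 10−1 = 9
i=4: 9 = 8 + 1 (b=8); 8→9: 9 + 1 = 10; 10−1 = 9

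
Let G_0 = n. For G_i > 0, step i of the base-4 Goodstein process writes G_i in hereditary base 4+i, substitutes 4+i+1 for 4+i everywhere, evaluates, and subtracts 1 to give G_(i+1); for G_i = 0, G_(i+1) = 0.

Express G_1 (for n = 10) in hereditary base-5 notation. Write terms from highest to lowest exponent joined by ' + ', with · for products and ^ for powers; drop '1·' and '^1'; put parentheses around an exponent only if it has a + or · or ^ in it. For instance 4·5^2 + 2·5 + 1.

2·5 + 1

step 0: 10 = 2·4 + 2; sub 5 for 4: 2·5 + 2; = 12; G_1 = 12−1 = 11
step 1: 11 = 2·5 + 1; sub 6 for 5: 2·6 + 1; = 13; G_2 = 13−1 = 12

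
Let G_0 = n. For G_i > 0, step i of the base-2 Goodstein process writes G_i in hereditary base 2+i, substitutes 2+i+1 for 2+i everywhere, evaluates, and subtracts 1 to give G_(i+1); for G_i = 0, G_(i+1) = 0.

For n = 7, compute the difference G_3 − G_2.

2868

step 0: 7 = 2^2 + 2 + 1; sub 3 for 2: 3^3 + 3 + 1; = 31; G_1 = 31−1 = 30
step 1: 30 = 3^3 + 3; sub 4 for 3: 4^4 + 4; = 260; G_2 = 260−1 = 259
step 2: 259 = 4^4 + 3; sub 5 for 4: 5^5 + 3; = 3128; G_3 = 3128−1 = 3127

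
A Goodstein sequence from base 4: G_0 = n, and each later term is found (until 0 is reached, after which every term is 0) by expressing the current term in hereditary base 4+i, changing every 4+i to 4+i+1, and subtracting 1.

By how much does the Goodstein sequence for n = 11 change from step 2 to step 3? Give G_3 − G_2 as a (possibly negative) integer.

1

[0] 11 ≡ 2·4 + 3 (base 4). Lift 5: 13. −1: 12.
[1] 12 ≡ 2·5 + 2 (base 5). Lift 6: 14. −1: 13.
[2] 13 ≡ 2·6 + 1 (base 6). Lift 7: 15. −1: 14.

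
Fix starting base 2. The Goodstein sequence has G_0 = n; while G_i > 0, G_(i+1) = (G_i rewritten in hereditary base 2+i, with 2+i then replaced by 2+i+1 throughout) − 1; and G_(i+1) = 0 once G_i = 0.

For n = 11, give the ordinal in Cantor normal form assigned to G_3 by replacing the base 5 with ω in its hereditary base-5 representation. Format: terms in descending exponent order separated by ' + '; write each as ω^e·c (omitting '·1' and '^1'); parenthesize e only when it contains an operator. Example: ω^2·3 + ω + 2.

ω^(ω + 1) + 2

step 0: 11 = 2^(2 + 1) + 2 + 1; sub 3 for 2: 3^(3 + 1) + 3 + 1; = 85; G_1 = 85−1 = 84
step 1: 84 = 3^(3 + 1) + 3; sub 4 for 3: 4^(4 + 1) + 4; = 1028; G_2 = 1028−1 = 1027
step 2: 1027 = 4^(4 + 1) + 3; sub 5 for 4: 5^(5 + 1) + 3; = 15628; G_3 = 15628−1 = 15627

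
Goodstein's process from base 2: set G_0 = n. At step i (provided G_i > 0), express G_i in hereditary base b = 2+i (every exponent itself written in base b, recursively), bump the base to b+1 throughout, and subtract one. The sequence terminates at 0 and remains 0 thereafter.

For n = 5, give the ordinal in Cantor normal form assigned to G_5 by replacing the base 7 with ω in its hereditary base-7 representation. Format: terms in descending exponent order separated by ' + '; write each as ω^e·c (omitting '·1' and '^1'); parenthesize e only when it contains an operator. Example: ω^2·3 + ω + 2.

(0) 5|_2 = 2^2 + 1 ↦ 3^3 + 1|_3 = 28 ⇒ 27
(1) 27|_3 = 3^3 ↦ 4^4|_4 = 256 ⇒ 255
(2) 255|_4 = 3·4^3 + 3·4^2 + 3·4 + 3 ↦ 3·5^3 + 3·5^2 + 3·5 + 3|_5 = 468 ⇒ 467
(3) 467|_5 = 3·5^3 + 3·5^2 + 3·5 + 2 ↦ 3·6^3 + 3·6^2 + 3·6 + 2|_6 = 776 ⇒ 775
(4) 775|_6 = 3·6^3 + 3·6^2 + 3·6 + 1 ↦ 3·7^3 + 3·7^2 + 3·7 + 1|_7 = 1198 ⇒ 1197

ω^3·3 + ω^2·3 + ω·3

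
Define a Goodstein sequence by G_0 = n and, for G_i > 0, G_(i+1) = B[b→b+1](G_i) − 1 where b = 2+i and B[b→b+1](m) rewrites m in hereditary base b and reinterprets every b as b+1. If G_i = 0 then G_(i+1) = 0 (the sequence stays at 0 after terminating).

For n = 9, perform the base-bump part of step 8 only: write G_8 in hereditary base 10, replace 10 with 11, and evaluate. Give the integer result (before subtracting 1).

855935016216

9 —HB2→ 2^(2 + 1) + 1 —bump→ 3^(3 + 1) + 1 = 82 —(−1)→ 81
81 —HB3→ 3^(3 + 1) —bump→ 4^(4 + 1) = 1024 —(−1)→ 1023
1023 —HB4→ 3·4^4 + 3·4^3 + 3·4^2 + 3·4 + 3 —bump→ 3·5^5 + 3·5^3 + 3·5^2 + 3·5 + 3 = 9843 —(−1)→ 9842
9842 —HB5→ 3·5^5 + 3·5^3 + 3·5^2 + 3·5 + 2 —bump→ 3·6^6 + 3·6^3 + 3·6^2 + 3·6 + 2 = 140744 —(−1)→ 140743
140743 —HB6→ 3·6^6 + 3·6^3 + 3·6^2 + 3·6 + 1 —bump→ 3·7^7 + 3·7^3 + 3·7^2 + 3·7 + 1 = 2471827 —(−1)→ 2471826
2471826 —HB7→ 3·7^7 + 3·7^3 + 3·7^2 + 3·7 —bump→ 3·8^8 + 3·8^3 + 3·8^2 + 3·8 = 50333400 —(−1)→ 50333399
50333399 —HB8→ 3·8^8 + 3·8^3 + 3·8^2 + 2·8 + 7 —bump→ 3·9^9 + 3·9^3 + 3·9^2 + 2·9 + 7 = 1162263922 —(−1)→ 1162263921
1162263921 —HB9→ 3·9^9 + 3·9^3 + 3·9^2 + 2·9 + 6 —bump→ 3·10^10 + 3·10^3 + 3·10^2 + 2·10 + 6 = 30000003326 —(−1)→ 30000003325
30000003325 —HB10→ 3·10^10 + 3·10^3 + 3·10^2 + 2·10 + 5 —bump→ 3·11^11 + 3·11^3 + 3·11^2 + 2·11 + 5 = 855935016216 —(−1)→ 855935016215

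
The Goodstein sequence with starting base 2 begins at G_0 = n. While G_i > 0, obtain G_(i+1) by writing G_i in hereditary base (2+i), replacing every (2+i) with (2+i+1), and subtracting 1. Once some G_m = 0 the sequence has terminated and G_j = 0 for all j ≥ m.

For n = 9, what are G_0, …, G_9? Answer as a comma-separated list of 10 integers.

9 —HB2→ 2^(2 + 1) + 1 —bump→ 3^(3 + 1) + 1 = 82 —(−1)→ 81
81 —HB3→ 3^(3 + 1) —bump→ 4^(4 + 1) = 1024 —(−1)→ 1023
1023 —HB4→ 3·4^4 + 3·4^3 + 3·4^2 + 3·4 + 3 —bump→ 3·5^5 + 3·5^3 + 3·5^2 + 3·5 + 3 = 9843 —(−1)→ 9842
9842 —HB5→ 3·5^5 + 3·5^3 + 3·5^2 + 3·5 + 2 —bump→ 3·6^6 + 3·6^3 + 3·6^2 + 3·6 + 2 = 140744 —(−1)→ 140743
140743 —HB6→ 3·6^6 + 3·6^3 + 3·6^2 + 3·6 + 1 —bump→ 3·7^7 + 3·7^3 + 3·7^2 + 3·7 + 1 = 2471827 —(−1)→ 2471826
2471826 —HB7→ 3·7^7 + 3·7^3 + 3·7^2 + 3·7 —bump→ 3·8^8 + 3·8^3 + 3·8^2 + 3·8 = 50333400 —(−1)→ 50333399
50333399 —HB8→ 3·8^8 + 3·8^3 + 3·8^2 + 2·8 + 7 —bump→ 3·9^9 + 3·9^3 + 3·9^2 + 2·9 + 7 = 1162263922 —(−1)→ 1162263921
1162263921 —HB9→ 3·9^9 + 3·9^3 + 3·9^2 + 2·9 + 6 —bump→ 3·10^10 + 3·10^3 + 3·10^2 + 2·10 + 6 = 30000003326 —(−1)→ 30000003325
30000003325 —HB10→ 3·10^10 + 3·10^3 + 3·10^2 + 2·10 + 5 —bump→ 3·11^11 + 3·11^3 + 3·11^2 + 2·11 + 5 = 855935016216 —(−1)→ 855935016215

9, 81, 1023, 9842, 140743, 2471826, 50333399, 1162263921, 30000003325, 855935016215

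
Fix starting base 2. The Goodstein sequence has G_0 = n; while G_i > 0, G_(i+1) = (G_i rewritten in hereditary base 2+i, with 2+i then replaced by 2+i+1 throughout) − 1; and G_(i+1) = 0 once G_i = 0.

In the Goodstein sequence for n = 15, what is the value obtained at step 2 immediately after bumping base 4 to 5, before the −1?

18753

step 0: 15 = 2^(2 + 1) + 2^2 + 2 + 1; sub 3 for 2: 3^(3 + 1) + 3^3 + 3 + 1; = 112; G_1 = 112−1 = 111
step 1: 111 = 3^(3 + 1) + 3^3 + 3; sub 4 for 3: 4^(4 + 1) + 4^4 + 4; = 1284; G_2 = 1284−1 = 1283
step 2: 1283 = 4^(4 + 1) + 4^4 + 3; sub 5 for 4: 5^(5 + 1) + 5^5 + 3; = 18753; G_3 = 18753−1 = 18752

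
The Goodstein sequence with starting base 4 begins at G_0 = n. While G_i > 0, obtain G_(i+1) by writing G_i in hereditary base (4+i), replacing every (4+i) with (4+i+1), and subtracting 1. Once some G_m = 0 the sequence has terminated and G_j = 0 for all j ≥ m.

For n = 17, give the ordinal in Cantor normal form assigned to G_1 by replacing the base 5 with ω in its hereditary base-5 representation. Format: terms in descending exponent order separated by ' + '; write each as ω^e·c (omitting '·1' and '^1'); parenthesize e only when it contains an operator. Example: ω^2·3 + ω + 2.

ω^2

(0) 17|_4 = 4^2 + 1 ↦ 5^2 + 1|_5 = 26 ⇒ 25
(1) 25|_5 = 5^2 ↦ 6^2|_6 = 36 ⇒ 35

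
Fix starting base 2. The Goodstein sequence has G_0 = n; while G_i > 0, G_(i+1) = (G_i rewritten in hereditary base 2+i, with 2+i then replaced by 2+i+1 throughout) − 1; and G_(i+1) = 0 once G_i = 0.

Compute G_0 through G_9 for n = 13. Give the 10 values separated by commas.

[0] 13 ≡ 2^(2 + 1) + 2^2 + 1 (base 2). Lift 3: 109. −1: 108.
[1] 108 ≡ 3^(3 + 1) + 3^3 (base 3). Lift 4: 1280. −1: 1279.
[2] 1279 ≡ 4^(4 + 1) + 3·4^3 + 3·4^2 + 3·4 + 3 (base 4). Lift 5: 16093. −1: 16092.
[3] 16092 ≡ 5^(5 + 1) + 3·5^3 + 3·5^2 + 3·5 + 2 (base 5). Lift 6: 280712. −1: 280711.
[4] 280711 ≡ 6^(6 + 1) + 3·6^3 + 3·6^2 + 3·6 + 1 (base 6). Lift 7: 5765999. −1: 5765998.
[5] 5765998 ≡ 7^(7 + 1) + 3·7^3 + 3·7^2 + 3·7 (base 7). Lift 8: 134219480. −1: 134219479.
[6] 134219479 ≡ 8^(8 + 1) + 3·8^3 + 3·8^2 + 2·8 + 7 (base 8). Lift 9: 3486786856. −1: 3486786855.
[7] 3486786855 ≡ 9^(9 + 1) + 3·9^3 + 3·9^2 + 2·9 + 6 (base 9). Lift 10: 100000003326. −1: 100000003325.
[8] 100000003325 ≡ 10^(10 + 1) + 3·10^3 + 3·10^2 + 2·10 + 5 (base 10). Lift 11: 3138428381104. −1: 3138428381103.

13, 108, 1279, 16092, 280711, 5765998, 134219479, 3486786855, 100000003325, 3138428381103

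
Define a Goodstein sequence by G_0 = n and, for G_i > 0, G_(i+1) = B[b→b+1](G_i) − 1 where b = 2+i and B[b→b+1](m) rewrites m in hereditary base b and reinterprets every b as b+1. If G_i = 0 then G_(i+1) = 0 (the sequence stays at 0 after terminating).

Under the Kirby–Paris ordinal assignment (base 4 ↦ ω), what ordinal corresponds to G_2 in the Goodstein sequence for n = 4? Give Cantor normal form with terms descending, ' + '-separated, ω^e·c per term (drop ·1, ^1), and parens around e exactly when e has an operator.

base 2: 4 = 2^2; at 3: 3^3 = 27; next = 26
base 3: 26 = 2·3^2 + 2·3 + 2; at 4: 2·4^2 + 2·4 + 2 = 42; next = 41

ω^2·2 + ω·2 + 1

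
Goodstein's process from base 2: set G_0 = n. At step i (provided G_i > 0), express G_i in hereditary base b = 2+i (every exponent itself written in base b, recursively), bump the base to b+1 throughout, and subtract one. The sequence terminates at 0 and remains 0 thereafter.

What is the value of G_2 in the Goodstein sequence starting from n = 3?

(0) 3|_2 = 2 + 1 ↦ 3 + 1|_3 = 4 ⇒ 3
(1) 3|_3 = 3 ↦ 4|_4 = 4 ⇒ 3
(2) 3|_4 = 3 ↦ 3|_5 = 3 ⇒ 2

3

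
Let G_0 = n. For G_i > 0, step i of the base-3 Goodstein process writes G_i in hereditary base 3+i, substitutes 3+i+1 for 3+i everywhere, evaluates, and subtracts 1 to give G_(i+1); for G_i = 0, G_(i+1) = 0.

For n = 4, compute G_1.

4

base 3: 4 = 3 + 1; at 4: 4 + 1 = 5; next = 4
base 4: 4 = 4; at 5: 5 = 5; next = 4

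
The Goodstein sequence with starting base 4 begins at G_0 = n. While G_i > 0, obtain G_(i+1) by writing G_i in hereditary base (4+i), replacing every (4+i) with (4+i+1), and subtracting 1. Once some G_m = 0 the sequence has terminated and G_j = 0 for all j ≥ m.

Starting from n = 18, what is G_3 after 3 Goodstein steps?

48

G_0=18  [base 4] 4^2 + 2  →[4↦5]→  5^2 + 2 = 27  −1 ⇒ G_1=26
G_1=26  [base 5] 5^2 + 1  →[5↦6]→  6^2 + 1 = 37  −1 ⇒ G_2=36
G_2=36  [base 6] 6^2  →[6↦7]→  7^2 = 49  −1 ⇒ G_3=48
G_3=48  [base 7] 6·7 + 6  →[7↦8]→  6·8 + 6 = 54  −1 ⇒ G_4=53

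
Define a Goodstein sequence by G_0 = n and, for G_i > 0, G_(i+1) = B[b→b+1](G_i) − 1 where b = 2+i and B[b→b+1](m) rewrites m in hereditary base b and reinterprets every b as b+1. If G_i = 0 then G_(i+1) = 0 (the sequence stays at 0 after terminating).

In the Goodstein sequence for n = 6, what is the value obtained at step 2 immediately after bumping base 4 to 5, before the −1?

step 0: 6 = 2^2 + 2; sub 3 for 2: 3^3 + 3; = 30; G_1 = 30−1 = 29
step 1: 29 = 3^3 + 2; sub 4 for 3: 4^4 + 2; = 258; G_2 = 258−1 = 257
step 2: 257 = 4^4 + 1; sub 5 for 4: 5^5 + 1; = 3126; G_3 = 3126−1 = 3125

3126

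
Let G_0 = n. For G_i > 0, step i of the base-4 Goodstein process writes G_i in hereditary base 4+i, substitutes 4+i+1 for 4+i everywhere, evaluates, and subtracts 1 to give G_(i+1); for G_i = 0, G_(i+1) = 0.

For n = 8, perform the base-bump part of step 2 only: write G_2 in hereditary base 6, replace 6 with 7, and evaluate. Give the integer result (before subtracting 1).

[0] 8 ≡ 2·4 (base 4). Lift 5: 10. −1: 9.
[1] 9 ≡ 5 + 4 (base 5). Lift 6: 10. −1: 9.
[2] 9 ≡ 6 + 3 (base 6). Lift 7: 10. −1: 9.

10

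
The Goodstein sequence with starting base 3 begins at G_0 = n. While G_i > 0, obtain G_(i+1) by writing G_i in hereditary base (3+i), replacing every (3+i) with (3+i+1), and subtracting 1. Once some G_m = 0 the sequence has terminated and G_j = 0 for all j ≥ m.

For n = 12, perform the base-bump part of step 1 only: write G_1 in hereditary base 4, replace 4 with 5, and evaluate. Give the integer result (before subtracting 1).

(0) 12|_3 = 3^2 + 3 ↦ 4^2 + 4|_4 = 20 ⇒ 19
(1) 19|_4 = 4^2 + 3 ↦ 5^2 + 3|_5 = 28 ⇒ 27

28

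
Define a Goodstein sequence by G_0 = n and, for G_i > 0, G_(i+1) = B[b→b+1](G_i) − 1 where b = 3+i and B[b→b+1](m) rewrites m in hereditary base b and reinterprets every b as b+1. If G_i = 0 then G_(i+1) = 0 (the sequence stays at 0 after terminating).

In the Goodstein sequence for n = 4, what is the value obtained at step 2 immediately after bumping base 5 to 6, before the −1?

G_0 = 4. HB_3(4) = 3 + 1. Bump = 5. G_1 = 4.
G_1 = 4. HB_4(4) = 4. Bump = 5. G_2 = 4.
G_2 = 4. HB_5(4) = 4. Bump = 4. G_3 = 3.

4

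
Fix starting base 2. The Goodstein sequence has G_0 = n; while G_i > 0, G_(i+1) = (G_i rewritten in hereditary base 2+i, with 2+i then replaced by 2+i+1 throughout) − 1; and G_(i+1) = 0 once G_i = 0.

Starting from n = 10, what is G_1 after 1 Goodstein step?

83

10 —HB2→ 2^(2 + 1) + 2 —bump→ 3^(3 + 1) + 3 = 84 —(−1)→ 83
83 —HB3→ 3^(3 + 1) + 2 —bump→ 4^(4 + 1) + 2 = 1026 —(−1)→ 1025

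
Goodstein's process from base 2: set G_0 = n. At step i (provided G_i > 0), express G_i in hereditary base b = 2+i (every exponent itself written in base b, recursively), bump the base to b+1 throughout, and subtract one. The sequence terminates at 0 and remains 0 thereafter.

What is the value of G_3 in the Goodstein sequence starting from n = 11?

11 —HB2→ 2^(2 + 1) + 2 + 1 —bump→ 3^(3 + 1) + 3 + 1 = 85 —(−1)→ 84
84 —HB3→ 3^(3 + 1) + 3 —bump→ 4^(4 + 1) + 4 = 1028 —(−1)→ 1027
1027 —HB4→ 4^(4 + 1) + 3 —bump→ 5^(5 + 1) + 3 = 15628 —(−1)→ 15627

15627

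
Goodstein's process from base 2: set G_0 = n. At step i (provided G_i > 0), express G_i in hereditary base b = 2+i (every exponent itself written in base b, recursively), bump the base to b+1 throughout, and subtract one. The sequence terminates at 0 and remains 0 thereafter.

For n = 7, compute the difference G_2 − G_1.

229

step 0: 7 = 2^2 + 2 + 1; sub 3 for 2: 3^3 + 3 + 1; = 31; G_1 = 31−1 = 30
step 1: 30 = 3^3 + 3; sub 4 for 3: 4^4 + 4; = 260; G_2 = 260−1 = 259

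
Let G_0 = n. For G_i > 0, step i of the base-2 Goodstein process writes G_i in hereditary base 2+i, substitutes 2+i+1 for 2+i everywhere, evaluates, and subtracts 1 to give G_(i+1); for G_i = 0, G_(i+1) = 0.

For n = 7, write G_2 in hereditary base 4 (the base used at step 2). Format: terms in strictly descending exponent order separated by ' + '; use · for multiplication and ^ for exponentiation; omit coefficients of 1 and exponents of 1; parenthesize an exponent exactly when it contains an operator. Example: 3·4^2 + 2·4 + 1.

base 2: 7 = 2^2 + 2 + 1; at 3: 3^3 + 3 + 1 = 31; next = 30
base 3: 30 = 3^3 + 3; at 4: 4^4 + 4 = 260; next = 259
base 4: 259 = 4^4 + 3; at 5: 5^5 + 3 = 3128; next = 3127

4^4 + 3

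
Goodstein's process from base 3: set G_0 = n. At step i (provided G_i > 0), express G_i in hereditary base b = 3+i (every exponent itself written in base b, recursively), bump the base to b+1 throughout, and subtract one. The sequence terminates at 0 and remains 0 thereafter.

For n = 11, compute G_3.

step 0: 11 = 3^2 + 2; sub 4 for 3: 4^2 + 2; = 18; G_1 = 18−1 = 17
step 1: 17 = 4^2 + 1; sub 5 for 4: 5^2 + 1; = 26; G_2 = 26−1 = 25
step 2: 25 = 5^2; sub 6 for 5: 6^2; = 36; G_3 = 36−1 = 35
step 3: 35 = 5·6 + 5; sub 7 for 6: 5·7 + 5; = 40; G_4 = 40−1 = 39

35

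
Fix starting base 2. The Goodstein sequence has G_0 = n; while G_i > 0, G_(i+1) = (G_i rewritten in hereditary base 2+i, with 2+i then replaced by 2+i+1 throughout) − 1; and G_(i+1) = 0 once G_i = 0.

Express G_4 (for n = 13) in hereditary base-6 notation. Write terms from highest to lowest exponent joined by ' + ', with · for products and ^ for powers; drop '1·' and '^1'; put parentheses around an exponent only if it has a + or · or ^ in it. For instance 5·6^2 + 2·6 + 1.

6^(6 + 1) + 3·6^3 + 3·6^2 + 3·6 + 1

base 2: 13 = 2^(2 + 1) + 2^2 + 1; at 3: 3^(3 + 1) + 3^3 + 1 = 109; next = 108
base 3: 108 = 3^(3 + 1) + 3^3; at 4: 4^(4 + 1) + 4^4 = 1280; next = 1279
base 4: 1279 = 4^(4 + 1) + 3·4^3 + 3·4^2 + 3·4 + 3; at 5: 5^(5 + 1) + 3·5^3 + 3·5^2 + 3·5 + 3 = 16093; next = 16092
base 5: 16092 = 5^(5 + 1) + 3·5^3 + 3·5^2 + 3·5 + 2; at 6: 6^(6 + 1) + 3·6^3 + 3·6^2 + 3·6 + 2 = 280712; next = 280711
base 6: 280711 = 6^(6 + 1) + 3·6^3 + 3·6^2 + 3·6 + 1; at 7: 7^(7 + 1) + 3·7^3 + 3·7^2 + 3·7 + 1 = 5765999; next = 5765998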